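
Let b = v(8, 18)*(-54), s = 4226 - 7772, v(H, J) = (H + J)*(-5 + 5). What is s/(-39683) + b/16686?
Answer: 3546/39683 ≈ 0.089358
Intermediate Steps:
v(H, J) = 0 (v(H, J) = (H + J)*0 = 0)
s = -3546
b = 0 (b = 0*(-54) = 0)
s/(-39683) + b/16686 = -3546/(-39683) + 0/16686 = -3546*(-1/39683) + 0*(1/16686) = 3546/39683 + 0 = 3546/39683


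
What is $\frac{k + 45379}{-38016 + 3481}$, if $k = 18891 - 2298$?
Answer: $- \frac{61972}{34535} \approx -1.7945$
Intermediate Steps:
$k = 16593$
$\frac{k + 45379}{-38016 + 3481} = \frac{16593 + 45379}{-38016 + 3481} = \frac{61972}{-34535} = 61972 \left(- \frac{1}{34535}\right) = - \frac{61972}{34535}$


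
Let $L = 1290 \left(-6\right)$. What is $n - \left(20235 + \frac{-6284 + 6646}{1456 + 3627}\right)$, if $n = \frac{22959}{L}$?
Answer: $- \frac{88468152353}{4371380} \approx -20238.0$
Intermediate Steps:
$L = -7740$
$n = - \frac{2551}{860}$ ($n = \frac{22959}{-7740} = 22959 \left(- \frac{1}{7740}\right) = - \frac{2551}{860} \approx -2.9663$)
$n - \left(20235 + \frac{-6284 + 6646}{1456 + 3627}\right) = - \frac{2551}{860} - \left(20235 + \frac{-6284 + 6646}{1456 + 3627}\right) = - \frac{2551}{860} - \left(20235 + \frac{362}{5083}\right) = - \frac{2551}{860} - \frac{102854867}{5083} = - \frac{88468152353}{4371380}$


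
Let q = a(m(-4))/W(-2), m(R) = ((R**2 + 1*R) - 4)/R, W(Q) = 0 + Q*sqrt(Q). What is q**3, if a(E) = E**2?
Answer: -2*I*sqrt(2) ≈ -2.8284*I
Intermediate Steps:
W(Q) = Q**(3/2) (W(Q) = 0 + Q**(3/2) = Q**(3/2))
m(R) = (-4 + R + R**2)/R (m(R) = ((R**2 + R) - 4)/R = ((R + R**2) - 4)/R = (-4 + R + R**2)/R)
q = I*sqrt(2) (q = (1 - 4 - 4/(-4))**2/((-2)**(3/2)) = (1 - 4 - 4*(-1/4))**2/((-2*I*sqrt(2))) = (1 - 4 + 1)**2*(I*sqrt(2)/4) = (-2)**2*(I*sqrt(2)/4) = 4*(I*sqrt(2)/4) = I*sqrt(2) ≈ 1.4142*I)
q**3 = (I*sqrt(2))**3 = -2*I*sqrt(2)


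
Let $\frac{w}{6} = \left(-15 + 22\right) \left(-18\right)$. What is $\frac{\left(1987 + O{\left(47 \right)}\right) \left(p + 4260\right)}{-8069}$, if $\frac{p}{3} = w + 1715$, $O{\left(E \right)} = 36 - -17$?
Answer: $- \frac{14559480}{8069} \approx -1804.4$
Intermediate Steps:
$w = -756$ ($w = 6 \left(-15 + 22\right) \left(-18\right) = 6 \cdot 7 \left(-18\right) = 6 \left(-126\right) = -756$)
$O{\left(E \right)} = 53$ ($O{\left(E \right)} = 36 + 17 = 53$)
$p = 2877$ ($p = 3 \left(-756 + 1715\right) = 3 \cdot 959 = 2877$)
$\frac{\left(1987 + O{\left(47 \right)}\right) \left(p + 4260\right)}{-8069} = \frac{\left(1987 + 53\right) \left(2877 + 4260\right)}{-8069} = 2040 \cdot 7137 \left(- \frac{1}{8069}\right) = 14559480 \left(- \frac{1}{8069}\right) = - \frac{14559480}{8069}$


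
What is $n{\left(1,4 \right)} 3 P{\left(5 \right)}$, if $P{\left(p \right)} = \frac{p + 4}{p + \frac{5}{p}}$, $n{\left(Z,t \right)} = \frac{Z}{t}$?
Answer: $\frac{9}{8} \approx 1.125$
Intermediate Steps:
$P{\left(p \right)} = \frac{4 + p}{p + \frac{5}{p}}$
$n{\left(1,4 \right)} 3 P{\left(5 \right)} = 1 \cdot \frac{1}{4} \cdot 3 \frac{5 \left(4 + 5\right)}{5 + 5^{2}} = 1 \cdot \frac{1}{4} \cdot 3 \cdot 5 \frac{1}{5 + 25} \cdot 9 = \frac{1}{4} \cdot 3 \cdot 5 \cdot \frac{1}{30} \cdot 9 = \frac{3 \cdot 5 \cdot \frac{1}{30} \cdot 9}{4} = \frac{3}{4} \cdot \frac{3}{2} = \frac{9}{8}$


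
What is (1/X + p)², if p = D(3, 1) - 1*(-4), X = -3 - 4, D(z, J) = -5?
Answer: 64/49 ≈ 1.3061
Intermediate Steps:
X = -7
p = -1 (p = -5 - 1*(-4) = -5 + 4 = -1)
(1/X + p)² = (1/(-7) - 1)² = (-⅐ - 1)² = (-8/7)² = 64/49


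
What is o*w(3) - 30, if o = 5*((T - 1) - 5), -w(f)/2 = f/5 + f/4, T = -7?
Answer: 291/2 ≈ 145.50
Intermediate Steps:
w(f) = -9*f/10 (w(f) = -2*(f/5 + f/4) = -9*f/10)
o = -65 (o = 5*((-7 - 1) - 5) = 5*(-8 - 5) = 5*(-13) = -65)
o*w(3) - 30 = -(-117)*3/2 - 30 = -65*(-27/10) - 30 = 351/2 - 30 = 291/2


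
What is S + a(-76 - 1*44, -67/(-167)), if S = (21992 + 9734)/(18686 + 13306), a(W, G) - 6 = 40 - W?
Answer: 2671199/15996 ≈ 166.99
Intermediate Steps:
a(W, G) = 46 - W (a(W, G) = 6 + (40 - W) = 46 - W)
S = 15863/15996 (S = 31726/31992 = 31726*(1/31992) = 15863/15996 ≈ 0.99169)
S + a(-76 - 1*44, -67/(-167)) = 15863/15996 + (46 - (-76 - 1*44)) = 15863/15996 + (46 - (-76 - 44)) = 15863/15996 + (46 - 1*(-120)) = 15863/15996 + (46 + 120) = 15863/15996 + 166 = 2671199/15996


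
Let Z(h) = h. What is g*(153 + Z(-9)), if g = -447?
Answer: -64368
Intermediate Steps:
g*(153 + Z(-9)) = -447*(153 - 9) = -447*144 = -64368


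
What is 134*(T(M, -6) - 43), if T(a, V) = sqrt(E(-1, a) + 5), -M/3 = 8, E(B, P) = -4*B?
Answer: -5360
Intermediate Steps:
M = -24 (M = -3*8 = -24)
T(a, V) = 3 (T(a, V) = sqrt(-4*(-1) + 5) = sqrt(4 + 5) = sqrt(9) = 3)
134*(T(M, -6) - 43) = 134*(3 - 43) = 134*(-40) = -5360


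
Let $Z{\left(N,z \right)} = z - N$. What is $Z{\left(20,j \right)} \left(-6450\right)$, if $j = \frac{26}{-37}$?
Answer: $\frac{4940700}{37} \approx 1.3353 \cdot 10^{5}$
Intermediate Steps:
$j = - \frac{26}{37}$ ($j = 26 \left(- \frac{1}{37}\right) = - \frac{26}{37} \approx -0.7027$)
$Z{\left(20,j \right)} \left(-6450\right) = \left(- \frac{26}{37} - 20\right) \left(-6450\right) = \left(- \frac{766}{37}\right) \left(-6450\right) = \frac{4940700}{37}$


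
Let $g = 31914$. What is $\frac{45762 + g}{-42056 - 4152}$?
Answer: $- \frac{19419}{11552} \approx -1.681$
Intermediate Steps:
$\frac{45762 + g}{-42056 - 4152} = \frac{45762 + 31914}{-42056 - 4152} = \frac{77676}{-42056 - 4152} = \frac{77676}{-46208} = 77676 \left(- \frac{1}{46208}\right) = - \frac{19419}{11552}$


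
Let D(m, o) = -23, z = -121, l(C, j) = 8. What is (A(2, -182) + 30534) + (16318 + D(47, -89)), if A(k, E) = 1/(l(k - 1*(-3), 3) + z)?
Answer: 5291676/113 ≈ 46829.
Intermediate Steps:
A(k, E) = -1/113 (A(k, E) = 1/(8 - 121) = 1/(-113) = -1/113)
(A(2, -182) + 30534) + (16318 + D(47, -89)) = (-1/113 + 30534) + (16318 - 23) = 3450341/113 + 16295 = 5291676/113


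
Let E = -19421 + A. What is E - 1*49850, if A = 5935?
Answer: -63336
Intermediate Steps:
E = -13486 (E = -19421 + 5935 = -13486)
E - 1*49850 = -13486 - 1*49850 = -13486 - 49850 = -63336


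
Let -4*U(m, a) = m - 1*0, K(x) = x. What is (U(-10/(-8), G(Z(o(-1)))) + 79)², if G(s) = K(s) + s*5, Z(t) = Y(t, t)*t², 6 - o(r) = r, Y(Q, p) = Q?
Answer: 1585081/256 ≈ 6191.7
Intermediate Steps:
o(r) = 6 - r
Z(t) = t³ (Z(t) = t*t² = t³)
G(s) = 6*s (G(s) = s + s*5 = s + 5*s = 6*s)
U(m, a) = -m/4 (U(m, a) = -(m - 1*0)/4 = -(m + 0)/4 = -m/4)
(U(-10/(-8), G(Z(o(-1)))) + 79)² = (-(-5)/(2*(-8)) + 79)² = (-(-5)*(-1)/(2*8) + 79)² = (-¼*5/4 + 79)² = (-5/16 + 79)² = (1259/16)² = 1585081/256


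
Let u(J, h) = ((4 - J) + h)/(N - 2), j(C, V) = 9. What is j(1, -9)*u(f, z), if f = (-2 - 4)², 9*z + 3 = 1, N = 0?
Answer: 145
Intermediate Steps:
z = -2/9 (z = -⅓ + (⅑)*1 = -⅓ + ⅑ = -2/9 ≈ -0.22222)
f = 36 (f = (-6)² = 36)
u(J, h) = -2 + J/2 - h/2 (u(J, h) = ((4 - J) + h)/(0 - 2) = (4 + h - J)/(-2) = (4 + h - J)*(-½) = -2 + J/2 - h/2)
j(1, -9)*u(f, z) = 9*(-2 + (½)*36 - ½*(-2/9)) = 9*(-2 + 18 + ⅑) = 9*(145/9) = 145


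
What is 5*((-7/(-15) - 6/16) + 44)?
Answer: 5291/24 ≈ 220.46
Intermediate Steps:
5*((-7/(-15) - 6/16) + 44) = 5*((-7*(-1/15) - 6*1/16) + 44) = 5*((7/15 - 3/8) + 44) = 5*(11/120 + 44) = 5*(5291/120) = 5291/24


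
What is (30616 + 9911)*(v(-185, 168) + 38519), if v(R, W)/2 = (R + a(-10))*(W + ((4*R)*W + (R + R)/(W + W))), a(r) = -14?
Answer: 56115333311175/28 ≈ 2.0041e+12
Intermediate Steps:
v(R, W) = 2*(-14 + R)*(W + R/W + 4*R*W) (v(R, W) = 2*((R - 14)*(W + ((4*R)*W + (R + R)/(W + W)))) = 2*((-14 + R)*(W + (4*R*W + (2*R)/((2*W))))) = 2*((-14 + R)*(W + (4*R*W + (2*R)*(1/(2*W))))) = 2*((-14 + R)*(W + (4*R*W + R/W))) = 2*((-14 + R)*(W + (R/W + 4*R*W))) = 2*((-14 + R)*(W + R/W + 4*R*W)) = 2*(-14 + R)*(W + R/W + 4*R*W))
(30616 + 9911)*(v(-185, 168) + 38519) = (30616 + 9911)*(2*((-185)**2 - 14*(-185) + 168**2*(-14 - 55*(-185) + 4*(-185)**2))/168 + 38519) = 40527*(2*(1/168)*(34225 + 2590 + 28224*(-14 + 10175 + 4*34225)) + 38519) = 40527*(2*(1/168)*(34225 + 2590 + 28224*(-14 + 10175 + 136900)) + 38519) = 40527*(2*(1/168)*(34225 + 2590 + 28224*147061) + 38519) = 40527*(2*(1/168)*(34225 + 2590 + 4150649664) + 38519) = 40527*(2*(1/168)*4150686479 + 38519) = 40527*(4150686479/84 + 38519) = 40527*(4153922075/84) = 56115333311175/28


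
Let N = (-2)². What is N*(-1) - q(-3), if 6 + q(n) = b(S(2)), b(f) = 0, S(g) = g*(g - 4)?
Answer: 2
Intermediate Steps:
N = 4
S(g) = g*(-4 + g)
q(n) = -6 (q(n) = -6 + 0 = -6)
N*(-1) - q(-3) = 4*(-1) - 1*(-6) = -4 + 6 = 2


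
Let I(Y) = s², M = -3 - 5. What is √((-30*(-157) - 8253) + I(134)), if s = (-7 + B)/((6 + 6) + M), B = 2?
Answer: I*√56663/4 ≈ 59.51*I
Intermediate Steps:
M = -8
s = -5/4 (s = (-7 + 2)/((6 + 6) - 8) = -5/(12 - 8) = -5/4 ≈ -1.2500)
I(Y) = 25/16 (I(Y) = (-5/4)² = 25/16)
√((-30*(-157) - 8253) + I(134)) = √((-30*(-157) - 8253) + 25/16) = √((4710 - 8253) + 25/16) = √(-3543 + 25/16) = √(-56663/16) = I*√56663/4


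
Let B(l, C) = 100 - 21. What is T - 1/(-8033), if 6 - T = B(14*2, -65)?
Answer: -586408/8033 ≈ -73.000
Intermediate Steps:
B(l, C) = 79
T = -73 (T = 6 - 1*79 = 6 - 79 = -73)
T - 1/(-8033) = -73 - 1/(-8033) = -73 - 1*(-1/8033) = -73 + 1/8033 = -586408/8033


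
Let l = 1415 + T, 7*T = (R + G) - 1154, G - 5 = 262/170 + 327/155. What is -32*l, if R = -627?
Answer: -137149024/3689 ≈ -37178.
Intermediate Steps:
G = 4559/527 (G = 5 + (262/170 + 327/155) = 5 + (262*(1/170) + 327*(1/155)) = 5 + (131/85 + 327/155) = 5 + 1924/527 = 4559/527 ≈ 8.6508)
T = -934028/3689 (T = ((-627 + 4559/527) - 1154)/7 = (-325870/527 - 1154)/7 = (1/7)*(-934028/527) = -934028/3689 ≈ -253.19)
l = 4285907/3689 (l = 1415 - 934028/3689 = 4285907/3689 ≈ 1161.8)
-32*l = -32*4285907/3689 = -137149024/3689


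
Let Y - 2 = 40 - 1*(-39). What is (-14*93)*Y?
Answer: -105462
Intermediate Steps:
Y = 81 (Y = 2 + (40 - 1*(-39)) = 2 + (40 + 39) = 2 + 79 = 81)
(-14*93)*Y = -14*93*81 = -1302*81 = -105462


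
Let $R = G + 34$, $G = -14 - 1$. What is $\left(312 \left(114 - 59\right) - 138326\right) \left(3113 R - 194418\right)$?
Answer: $16390245986$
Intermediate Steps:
$G = -15$
$R = 19$ ($R = -15 + 34 = 19$)
$\left(312 \left(114 - 59\right) - 138326\right) \left(3113 R - 194418\right) = \left(312 \left(114 - 59\right) - 138326\right) \left(3113 \cdot 19 - 194418\right) = \left(312 \cdot 55 - 138326\right) \left(59147 - 194418\right) = \left(17160 - 138326\right) \left(-135271\right) = \left(-121166\right) \left(-135271\right) = 16390245986$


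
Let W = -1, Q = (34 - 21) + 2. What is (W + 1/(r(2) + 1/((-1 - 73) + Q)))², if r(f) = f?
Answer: 3364/13689 ≈ 0.24574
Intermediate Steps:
Q = 15 (Q = 13 + 2 = 15)
(W + 1/(r(2) + 1/((-1 - 73) + Q)))² = (-1 + 1/(2 + 1/((-1 - 73) + 15)))² = (-1 + 1/(2 + 1/(-74 + 15)))² = (-1 + 1/(2 + 1/(-59)))² = (-1 + 1/(2 - 1/59))² = (-1 + 1/(117/59))² = (-1 + 59/117)² = (-58/117)² = 3364/13689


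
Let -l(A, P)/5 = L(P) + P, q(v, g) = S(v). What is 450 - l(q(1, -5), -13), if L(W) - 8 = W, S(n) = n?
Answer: 360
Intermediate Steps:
L(W) = 8 + W
q(v, g) = v
l(A, P) = -40 - 10*P (l(A, P) = -5*((8 + P) + P) = -5*(8 + 2*P) = -40 - 10*P)
450 - l(q(1, -5), -13) = 450 - (-40 - 10*(-13)) = 450 - (-40 + 130) = 450 - 1*90 = 450 - 90 = 360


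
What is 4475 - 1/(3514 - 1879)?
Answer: 7316624/1635 ≈ 4475.0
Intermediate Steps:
4475 - 1/(3514 - 1879) = 4475 - 1/1635 = 7316624/1635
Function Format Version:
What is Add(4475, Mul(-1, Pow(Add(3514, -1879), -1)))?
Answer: Rational(7316624, 1635) ≈ 4475.0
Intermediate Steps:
Add(4475, Mul(-1, Pow(Add(3514, -1879), -1))) = Add(4475, Mul(-1, Pow(1635, -1))) = Add(4475, Mul(-1, Rational(1, 1635))) = Add(4475, Rational(-1, 1635)) = Rational(7316624, 1635)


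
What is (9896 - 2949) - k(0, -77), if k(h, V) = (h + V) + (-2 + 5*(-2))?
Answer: 7036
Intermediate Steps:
k(h, V) = -12 + V + h (k(h, V) = (V + h) + (-2 - 10) = (V + h) - 12 = -12 + V + h)
(9896 - 2949) - k(0, -77) = (9896 - 2949) - (-12 - 77 + 0) = 6947 - 1*(-89) = 6947 + 89 = 7036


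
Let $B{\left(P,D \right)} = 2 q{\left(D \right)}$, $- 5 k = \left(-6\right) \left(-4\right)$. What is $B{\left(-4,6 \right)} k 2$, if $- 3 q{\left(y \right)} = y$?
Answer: $\frac{192}{5} \approx 38.4$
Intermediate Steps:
$k = - \frac{24}{5}$ ($k = - \frac{\left(-6\right) \left(-4\right)}{5} = \left(- \frac{1}{5}\right) 24 = - \frac{24}{5} \approx -4.8$)
$q{\left(y \right)} = - \frac{y}{3}$
$B{\left(P,D \right)} = - \frac{2 D}{3}$ ($B{\left(P,D \right)} = 2 \left(- \frac{D}{3}\right) = - \frac{2 D}{3}$)
$B{\left(-4,6 \right)} k 2 = \left(- \frac{2}{3}\right) 6 \left(- \frac{24}{5}\right) 2 = \left(-4\right) \left(- \frac{24}{5}\right) 2 = \frac{96}{5} \cdot 2 = \frac{192}{5}$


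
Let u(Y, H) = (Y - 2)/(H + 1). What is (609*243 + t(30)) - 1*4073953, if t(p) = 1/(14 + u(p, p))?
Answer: -1813796261/462 ≈ -3.9260e+6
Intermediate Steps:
u(Y, H) = (-2 + Y)/(1 + H)
t(p) = 1/(14 + (-2 + p)/(1 + p))
(609*243 + t(30)) - 1*4073953 = (609*243 + (1 + 30)/(3*(4 + 5*30))) - 1*4073953 = (147987 + (⅓)*31/(4 + 150)) - 4073953 = (147987 + (⅓)*31/154) - 4073953 = (147987 + (⅓)*(1/154)*31) - 4073953 = (147987 + 31/462) - 4073953 = 68370025/462 - 4073953 = -1813796261/462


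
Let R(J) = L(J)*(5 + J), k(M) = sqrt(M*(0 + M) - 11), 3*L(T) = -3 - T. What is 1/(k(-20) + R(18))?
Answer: -161/25532 - sqrt(389)/25532 ≈ -0.0070783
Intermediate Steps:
L(T) = -1 - T/3 (L(T) = (-3 - T)/3 = -1 - T/3)
k(M) = sqrt(-11 + M**2) (k(M) = sqrt(M*M - 11) = sqrt(M**2 - 11) = sqrt(-11 + M**2))
R(J) = (-1 - J/3)*(5 + J)
1/(k(-20) + R(18)) = 1/(sqrt(-11 + (-20)**2) - (3 + 18)*(5 + 18)/3) = 1/(sqrt(-11 + 400) - 1/3*21*23) = 1/(sqrt(389) - 161) = 1/(-161 + sqrt(389))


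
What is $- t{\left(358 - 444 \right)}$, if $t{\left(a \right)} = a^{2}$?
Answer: $-7396$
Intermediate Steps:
$- t{\left(358 - 444 \right)} = - \left(358 - 444\right)^{2} = - \left(-86\right)^{2} = \left(-1\right) 7396 = -7396$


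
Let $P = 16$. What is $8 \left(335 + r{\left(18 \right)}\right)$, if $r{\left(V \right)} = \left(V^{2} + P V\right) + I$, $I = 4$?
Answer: $7608$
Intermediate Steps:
$r{\left(V \right)} = 4 + V^{2} + 16 V$ ($r{\left(V \right)} = \left(V^{2} + 16 V\right) + 4 = 4 + V^{2} + 16 V$)
$8 \left(335 + r{\left(18 \right)}\right) = 8 \left(335 + \left(4 + 18^{2} + 16 \cdot 18\right)\right) = 8 \left(335 + \left(4 + 324 + 288\right)\right) = 8 \left(335 + 616\right) = 8 \cdot 951 = 7608$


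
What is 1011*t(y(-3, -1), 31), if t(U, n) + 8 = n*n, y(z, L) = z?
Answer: 963483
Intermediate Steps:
t(U, n) = -8 + n² (t(U, n) = -8 + n*n = -8 + n²)
1011*t(y(-3, -1), 31) = 1011*(-8 + 31²) = 1011*(-8 + 961) = 1011*953 = 963483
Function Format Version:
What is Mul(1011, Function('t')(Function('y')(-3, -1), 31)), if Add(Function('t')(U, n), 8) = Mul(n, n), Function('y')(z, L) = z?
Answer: 963483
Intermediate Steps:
Function('t')(U, n) = Add(-8, Pow(n, 2)) (Function('t')(U, n) = Add(-8, Mul(n, n)) = Add(-8, Pow(n, 2)))
Mul(1011, Function('t')(Function('y')(-3, -1), 31)) = Mul(1011, Add(-8, Pow(31, 2))) = Mul(1011, Add(-8, 961)) = Mul(1011, 953) = 963483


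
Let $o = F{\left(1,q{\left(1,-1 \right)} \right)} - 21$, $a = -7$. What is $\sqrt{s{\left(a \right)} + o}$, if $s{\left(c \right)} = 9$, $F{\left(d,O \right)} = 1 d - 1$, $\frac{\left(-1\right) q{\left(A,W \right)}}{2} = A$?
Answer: $2 i \sqrt{3} \approx 3.4641 i$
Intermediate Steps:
$q{\left(A,W \right)} = - 2 A$
$F{\left(d,O \right)} = -1 + d$ ($F{\left(d,O \right)} = d - 1 = -1 + d$)
$o = -21$ ($o = \left(-1 + 1\right) - 21 = 0 - 21 = -21$)
$\sqrt{s{\left(a \right)} + o} = \sqrt{9 - 21} = \sqrt{-12} = 2 i \sqrt{3}$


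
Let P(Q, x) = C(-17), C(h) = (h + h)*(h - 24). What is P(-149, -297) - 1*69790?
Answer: -68396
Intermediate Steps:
C(h) = 2*h*(-24 + h) (C(h) = (2*h)*(-24 + h) = 2*h*(-24 + h))
P(Q, x) = 1394 (P(Q, x) = 2*(-17)*(-24 - 17) = 2*(-17)*(-41) = 1394)
P(-149, -297) - 1*69790 = 1394 - 1*69790 = 1394 - 69790 = -68396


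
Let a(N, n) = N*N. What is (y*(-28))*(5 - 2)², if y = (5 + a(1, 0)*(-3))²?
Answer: -1008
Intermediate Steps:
a(N, n) = N²
y = 4 (y = (5 + 1²*(-3))² = (5 + 1*(-3))² = (5 - 3)² = 2² = 4)
(y*(-28))*(5 - 2)² = (4*(-28))*(5 - 2)² = -112*3² = -112*9 = -1008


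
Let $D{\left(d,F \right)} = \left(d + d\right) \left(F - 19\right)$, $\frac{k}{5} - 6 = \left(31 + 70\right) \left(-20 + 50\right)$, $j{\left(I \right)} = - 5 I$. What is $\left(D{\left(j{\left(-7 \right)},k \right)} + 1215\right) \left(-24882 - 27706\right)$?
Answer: $-55873961180$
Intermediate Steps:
$k = 15180$ ($k = 30 + 5 \left(31 + 70\right) \left(-20 + 50\right) = 30 + 5 \cdot 101 \cdot 30 = 30 + 5 \cdot 3030 = 30 + 15150 = 15180$)
$D{\left(d,F \right)} = 2 d \left(-19 + F\right)$
$\left(D{\left(j{\left(-7 \right)},k \right)} + 1215\right) \left(-24882 - 27706\right) = \left(2 \left(\left(-5\right) \left(-7\right)\right) \left(-19 + 15180\right) + 1215\right) \left(-24882 - 27706\right) = \left(2 \cdot 35 \cdot 15161 + 1215\right) \left(-52588\right) = \left(1061270 + 1215\right) \left(-52588\right) = 1062485 \left(-52588\right) = -55873961180$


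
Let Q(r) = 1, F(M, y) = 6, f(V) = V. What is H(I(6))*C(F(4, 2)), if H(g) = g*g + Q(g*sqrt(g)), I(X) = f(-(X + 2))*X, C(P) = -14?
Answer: -32270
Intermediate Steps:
I(X) = X*(-2 - X) (I(X) = (-(X + 2))*X = (-(2 + X))*X = (-2 - X)*X = X*(-2 - X))
H(g) = 1 + g**2 (H(g) = g*g + 1 = g**2 + 1 = 1 + g**2)
H(I(6))*C(F(4, 2)) = (1 + (-1*6*(2 + 6))**2)*(-14) = (1 + (-1*6*8)**2)*(-14) = (1 + (-48)**2)*(-14) = (1 + 2304)*(-14) = 2305*(-14) = -32270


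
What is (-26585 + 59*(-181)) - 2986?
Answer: -40250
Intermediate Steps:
(-26585 + 59*(-181)) - 2986 = (-26585 - 10679) - 2986 = -37264 - 2986 = -40250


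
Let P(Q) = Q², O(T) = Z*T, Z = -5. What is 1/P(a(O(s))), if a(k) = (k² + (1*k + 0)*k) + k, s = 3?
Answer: 1/189225 ≈ 5.2847e-6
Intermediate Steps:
O(T) = -5*T
a(k) = k + 2*k² (a(k) = (k² + (k + 0)*k) + k = (k² + k*k) + k = (k² + k²) + k = 2*k² + k = k + 2*k²)
1/P(a(O(s))) = 1/(((-5*3)*(1 + 2*(-5*3)))²) = 1/((-15*(1 + 2*(-15)))²) = 1/((-15*(1 - 30))²) = 1/((-15*(-29))²) = 1/(435²) = 1/189225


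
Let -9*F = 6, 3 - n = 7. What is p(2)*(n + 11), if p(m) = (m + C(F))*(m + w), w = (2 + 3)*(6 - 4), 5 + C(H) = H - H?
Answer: -252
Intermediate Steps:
n = -4 (n = 3 - 1*7 = 3 - 7 = -4)
F = -2/3 (F = -1/9*6 = -2/3 ≈ -0.66667)
C(H) = -5 (C(H) = -5 + (H - H) = -5 + 0 = -5)
w = 10 (w = 5*2 = 10)
p(m) = (-5 + m)*(10 + m) (p(m) = (m - 5)*(m + 10) = (-5 + m)*(10 + m))
p(2)*(n + 11) = (-50 + 2**2 + 5*2)*(-4 + 11) = (-50 + 4 + 10)*7 = -36*7 = -252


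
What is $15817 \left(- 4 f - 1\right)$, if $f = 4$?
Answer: $-268889$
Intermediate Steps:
$15817 \left(- 4 f - 1\right) = 15817 \left(\left(-4\right) 4 - 1\right) = 15817 \left(-16 - 1\right) = 15817 \left(-17\right) = -268889$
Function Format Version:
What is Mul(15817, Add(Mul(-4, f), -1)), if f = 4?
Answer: -268889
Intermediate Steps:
Mul(15817, Add(Mul(-4, f), -1)) = Mul(15817, Add(Mul(-4, 4), -1)) = Mul(15817, Add(-16, -1)) = Mul(15817, -17) = -268889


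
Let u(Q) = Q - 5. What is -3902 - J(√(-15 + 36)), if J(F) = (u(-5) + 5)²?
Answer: -3927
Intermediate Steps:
u(Q) = -5 + Q
J(F) = 25 (J(F) = ((-5 - 5) + 5)² = (-10 + 5)² = (-5)² = 25)
-3902 - J(√(-15 + 36)) = -3902 - 1*25 = -3902 - 25 = -3927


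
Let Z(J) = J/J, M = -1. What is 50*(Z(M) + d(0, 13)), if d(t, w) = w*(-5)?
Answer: -3200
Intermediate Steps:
d(t, w) = -5*w
Z(J) = 1
50*(Z(M) + d(0, 13)) = 50*(1 - 5*13) = 50*(1 - 65) = 50*(-64) = -3200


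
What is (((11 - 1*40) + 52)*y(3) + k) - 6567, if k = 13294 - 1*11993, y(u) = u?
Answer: -5197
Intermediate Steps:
k = 1301 (k = 13294 - 11993 = 1301)
(((11 - 1*40) + 52)*y(3) + k) - 6567 = (((11 - 1*40) + 52)*3 + 1301) - 6567 = (((11 - 40) + 52)*3 + 1301) - 6567 = ((-29 + 52)*3 + 1301) - 6567 = (23*3 + 1301) - 6567 = (69 + 1301) - 6567 = 1370 - 6567 = -5197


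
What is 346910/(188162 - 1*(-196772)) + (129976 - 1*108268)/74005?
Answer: 17014610911/14243520335 ≈ 1.1946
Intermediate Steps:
346910/(188162 - 1*(-196772)) + (129976 - 1*108268)/74005 = 346910/(188162 + 196772) + (129976 - 108268)*(1/74005) = 346910/384934 + 21708*(1/74005) = 346910*(1/384934) + 21708/74005 = 173455/192467 + 21708/74005 = 17014610911/14243520335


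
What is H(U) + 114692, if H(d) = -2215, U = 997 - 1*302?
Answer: 112477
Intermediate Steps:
U = 695 (U = 997 - 302 = 695)
H(U) + 114692 = -2215 + 114692 = 112477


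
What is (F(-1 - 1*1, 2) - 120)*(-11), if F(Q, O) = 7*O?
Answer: 1166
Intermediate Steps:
(F(-1 - 1*1, 2) - 120)*(-11) = (7*2 - 120)*(-11) = (14 - 120)*(-11) = -106*(-11) = 1166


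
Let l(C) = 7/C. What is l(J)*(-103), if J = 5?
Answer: -721/5 ≈ -144.20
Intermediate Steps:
l(J)*(-103) = (7/5)*(-103) = -721/5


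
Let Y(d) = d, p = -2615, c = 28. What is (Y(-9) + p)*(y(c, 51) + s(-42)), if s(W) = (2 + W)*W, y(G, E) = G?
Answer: -4481792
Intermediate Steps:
s(W) = W*(2 + W)
(Y(-9) + p)*(y(c, 51) + s(-42)) = (-9 - 2615)*(28 - 42*(2 - 42)) = -2624*(28 - 42*(-40)) = -2624*(28 + 1680) = -2624*1708 = -4481792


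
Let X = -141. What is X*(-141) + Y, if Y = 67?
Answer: 19948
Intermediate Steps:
X*(-141) + Y = -141*(-141) + 67 = 19881 + 67 = 19948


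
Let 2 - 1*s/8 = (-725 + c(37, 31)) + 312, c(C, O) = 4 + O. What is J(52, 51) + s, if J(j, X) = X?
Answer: 3091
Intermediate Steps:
s = 3040 (s = 16 - 8*((-725 + (4 + 31)) + 312) = 16 - 8*((-725 + 35) + 312) = 16 - 8*(-690 + 312) = 16 - 8*(-378) = 16 + 3024 = 3040)
J(52, 51) + s = 51 + 3040 = 3091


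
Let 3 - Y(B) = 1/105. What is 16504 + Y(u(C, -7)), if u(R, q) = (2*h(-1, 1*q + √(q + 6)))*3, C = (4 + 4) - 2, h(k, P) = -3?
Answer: 1733234/105 ≈ 16507.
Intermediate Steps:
C = 6 (C = 8 - 2 = 6)
u(R, q) = -18 (u(R, q) = (2*(-3))*3 = -6*3 = -18)
Y(B) = 314/105 (Y(B) = 3 - 1/105 = 314/105)
16504 + Y(u(C, -7)) = 16504 + 314/105 = 1733234/105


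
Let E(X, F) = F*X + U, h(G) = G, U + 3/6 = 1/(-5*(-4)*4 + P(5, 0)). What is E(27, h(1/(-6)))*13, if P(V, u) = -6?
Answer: -4797/74 ≈ -64.824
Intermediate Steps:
U = -18/37 (U = -1/2 + 1/(-5*(-4)*4 - 6) = -1/2 + 1/(20*4 - 6) = -1/2 + 1/(80 - 6) = -1/2 + 1/74 = -18/37 ≈ -0.48649)
E(X, F) = -18/37 + F*X (E(X, F) = F*X - 18/37 = -18/37 + F*X)
E(27, h(1/(-6)))*13 = (-18/37 + 27/(-6))*13 = (-18/37 - 1/6*27)*13 = (-18/37 - 9/2)*13 = -369/74*13 = -4797/74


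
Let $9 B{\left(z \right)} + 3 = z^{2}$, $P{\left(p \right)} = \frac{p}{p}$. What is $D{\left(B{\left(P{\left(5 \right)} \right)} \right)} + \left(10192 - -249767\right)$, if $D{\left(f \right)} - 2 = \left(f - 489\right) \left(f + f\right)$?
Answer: $\frac{21074453}{81} \approx 2.6018 \cdot 10^{5}$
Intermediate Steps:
$P{\left(p \right)} = 1$
$B{\left(z \right)} = - \frac{1}{3} + \frac{z^{2}}{9}$
$D{\left(f \right)} = 2 + 2 f \left(-489 + f\right)$ ($D{\left(f \right)} = 2 + \left(f - 489\right) \left(f + f\right) = 2 + \left(-489 + f\right) 2 f = 2 + 2 f \left(-489 + f\right)$)
$D{\left(B{\left(P{\left(5 \right)} \right)} \right)} + \left(10192 - -249767\right) = \left(2 - 978 \left(- \frac{1}{3} + \frac{1^{2}}{9}\right) + 2 \left(- \frac{1}{3} + \frac{1^{2}}{9}\right)^{2}\right) + \left(10192 - -249767\right) = \left(2 - 978 \left(- \frac{1}{3} + \frac{1}{9} \cdot 1\right) + 2 \left(- \frac{1}{3} + \frac{1}{9} \cdot 1\right)^{2}\right) + \left(10192 + 249767\right) = \left(2 - 978 \left(- \frac{1}{3} + \frac{1}{9}\right) + 2 \left(- \frac{1}{3} + \frac{1}{9}\right)^{2}\right) + 259959 = \left(2 - - \frac{652}{3} + 2 \left(- \frac{2}{9}\right)^{2}\right) + 259959 = \left(2 + \frac{652}{3} + 2 \cdot \frac{4}{81}\right) + 259959 = \left(2 + \frac{652}{3} + \frac{8}{81}\right) + 259959 = \frac{17774}{81} + 259959 = \frac{21074453}{81}$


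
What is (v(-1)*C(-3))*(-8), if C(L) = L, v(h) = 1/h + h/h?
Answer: 0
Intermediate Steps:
v(h) = 1 + 1/h (v(h) = 1/h + 1 = 1 + 1/h)
(v(-1)*C(-3))*(-8) = (((1 - 1)/(-1))*(-3))*(-8) = (-1*0*(-3))*(-8) = (0*(-3))*(-8) = 0*(-8) = 0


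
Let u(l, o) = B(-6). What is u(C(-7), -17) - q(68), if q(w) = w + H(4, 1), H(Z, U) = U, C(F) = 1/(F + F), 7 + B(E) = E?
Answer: -82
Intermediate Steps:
B(E) = -7 + E
C(F) = 1/(2*F)
u(l, o) = -13 (u(l, o) = -7 - 6 = -13)
q(w) = 1 + w (q(w) = w + 1 = 1 + w)
u(C(-7), -17) - q(68) = -13 - (1 + 68) = -13 - 1*69 = -13 - 69 = -82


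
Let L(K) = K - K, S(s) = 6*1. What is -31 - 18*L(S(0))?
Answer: -31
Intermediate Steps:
S(s) = 6
L(K) = 0
-31 - 18*L(S(0)) = -31 - 18*0 = -31 + 0 = -31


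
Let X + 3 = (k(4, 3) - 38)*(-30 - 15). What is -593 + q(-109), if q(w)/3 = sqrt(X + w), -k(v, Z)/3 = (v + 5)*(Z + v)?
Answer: -593 + 3*sqrt(10103) ≈ -291.46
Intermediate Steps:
k(v, Z) = -3*(5 + v)*(Z + v) (k(v, Z) = -3*(v + 5)*(Z + v) = -3*(5 + v)*(Z + v))
X = 10212 (X = -3 + ((-15*3 - 15*4 - 3*4**2 - 3*3*4) - 38)*(-30 - 15) = -3 + ((-45 - 60 - 3*16 - 36) - 38)*(-45) = -3 + ((-45 - 60 - 48 - 36) - 38)*(-45) = -3 + (-189 - 38)*(-45) = -3 - 227*(-45) = -3 + 10215 = 10212)
q(w) = 3*sqrt(10212 + w)
-593 + q(-109) = -593 + 3*sqrt(10212 - 109) = -593 + 3*sqrt(10103)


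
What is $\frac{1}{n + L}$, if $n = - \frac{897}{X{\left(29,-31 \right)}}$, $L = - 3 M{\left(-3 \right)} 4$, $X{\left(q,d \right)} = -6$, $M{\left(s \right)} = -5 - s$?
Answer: $\frac{2}{347} \approx 0.0057637$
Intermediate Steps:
$L = 24$ ($L = - 3 \left(-5 - -3\right) 4 = - 3 \left(-5 + 3\right) 4 = \left(-3\right) \left(-2\right) 4 = 6 \cdot 4 = 24$)
$n = \frac{299}{2}$ ($n = - \frac{897}{-6} = \left(-897\right) \left(- \frac{1}{6}\right) = \frac{299}{2} \approx 149.5$)
$\frac{1}{n + L} = \frac{1}{\frac{299}{2} + 24} = \frac{1}{\frac{347}{2}} = \frac{2}{347}$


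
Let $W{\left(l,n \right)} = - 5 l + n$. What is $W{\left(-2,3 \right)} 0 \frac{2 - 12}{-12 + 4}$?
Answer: $0$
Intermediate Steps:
$W{\left(l,n \right)} = n - 5 l$
$W{\left(-2,3 \right)} 0 \frac{2 - 12}{-12 + 4} = \left(3 - -10\right) 0 \frac{2 - 12}{-12 + 4} = \left(3 + 10\right) 0 \left(- \frac{10}{-8}\right) = 13 \cdot 0 \left(\left(-10\right) \left(- \frac{1}{8}\right)\right) = 0 \cdot \frac{5}{4} = 0$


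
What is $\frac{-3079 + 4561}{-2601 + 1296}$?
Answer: $- \frac{494}{435} \approx -1.1356$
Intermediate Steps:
$\frac{-3079 + 4561}{-2601 + 1296} = \frac{1482}{-1305} = 1482 \left(- \frac{1}{1305}\right) = - \frac{494}{435}$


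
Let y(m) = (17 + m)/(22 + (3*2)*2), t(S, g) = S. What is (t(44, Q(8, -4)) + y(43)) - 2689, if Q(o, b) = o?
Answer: -44935/17 ≈ -2643.2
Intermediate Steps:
y(m) = ½ + m/34 (y(m) = (17 + m)/(22 + 6*2) = (17 + m)/(22 + 12) = (17 + m)/34 = (17 + m)*(1/34) = ½ + m/34)
(t(44, Q(8, -4)) + y(43)) - 2689 = (44 + (½ + (1/34)*43)) - 2689 = (44 + (½ + 43/34)) - 2689 = (44 + 30/17) - 2689 = 778/17 - 2689 = -44935/17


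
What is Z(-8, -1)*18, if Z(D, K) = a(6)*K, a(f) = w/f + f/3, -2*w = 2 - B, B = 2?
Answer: -36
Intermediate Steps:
w = 0 (w = -(2 - 1*2)/2 = -(2 - 2)/2 = -½*0 = 0)
a(f) = f/3 (a(f) = 0/f + f/3 = 0 + f*(⅓) = 0 + f/3 = f/3)
Z(D, K) = 2*K (Z(D, K) = ((⅓)*6)*K = 2*K)
Z(-8, -1)*18 = (2*(-1))*18 = -2*18 = -36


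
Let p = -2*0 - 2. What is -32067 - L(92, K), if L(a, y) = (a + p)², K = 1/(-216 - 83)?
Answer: -40167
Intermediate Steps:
p = -2 (p = 0 - 2 = -2)
K = -1/299 (K = 1/(-299) = -1/299 ≈ -0.0033445)
L(a, y) = (-2 + a)² (L(a, y) = (a - 2)² = (-2 + a)²)
-32067 - L(92, K) = -32067 - (-2 + 92)² = -32067 - 1*90² = -32067 - 1*8100 = -32067 - 8100 = -40167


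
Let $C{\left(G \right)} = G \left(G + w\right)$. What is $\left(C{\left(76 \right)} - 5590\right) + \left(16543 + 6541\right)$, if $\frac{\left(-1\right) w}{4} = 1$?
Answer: $22966$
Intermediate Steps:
$w = -4$ ($w = \left(-4\right) 1 = -4$)
$C{\left(G \right)} = G \left(-4 + G\right)$ ($C{\left(G \right)} = G \left(G - 4\right) = G \left(-4 + G\right)$)
$\left(C{\left(76 \right)} - 5590\right) + \left(16543 + 6541\right) = \left(76 \left(-4 + 76\right) - 5590\right) + \left(16543 + 6541\right) = \left(76 \cdot 72 - 5590\right) + 23084 = \left(5472 - 5590\right) + 23084 = -118 + 23084 = 22966$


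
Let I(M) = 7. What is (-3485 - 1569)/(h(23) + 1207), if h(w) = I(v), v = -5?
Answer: -2527/607 ≈ -4.1631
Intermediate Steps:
h(w) = 7
(-3485 - 1569)/(h(23) + 1207) = (-3485 - 1569)/(7 + 1207) = -5054/1214 = -5054*1/1214 = -2527/607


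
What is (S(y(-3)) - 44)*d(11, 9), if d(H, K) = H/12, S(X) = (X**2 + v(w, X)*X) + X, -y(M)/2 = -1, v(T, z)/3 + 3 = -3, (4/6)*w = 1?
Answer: -407/6 ≈ -67.833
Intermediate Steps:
w = 3/2 (w = (3/2)*1 = 3/2 ≈ 1.5000)
v(T, z) = -18 (v(T, z) = -9 + 3*(-3) = -9 - 9 = -18)
y(M) = 2 (y(M) = -2*(-1) = 2)
S(X) = X**2 - 17*X (S(X) = (X**2 - 18*X) + X = X**2 - 17*X)
d(H, K) = H/12 (d(H, K) = H*(1/12) = H/12)
(S(y(-3)) - 44)*d(11, 9) = (2*(-17 + 2) - 44)*((1/12)*11) = (2*(-15) - 44)*(11/12) = (-30 - 44)*(11/12) = -74*11/12 = -407/6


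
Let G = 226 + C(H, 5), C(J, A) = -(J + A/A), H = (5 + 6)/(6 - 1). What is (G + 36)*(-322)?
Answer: -416668/5 ≈ -83334.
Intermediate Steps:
H = 11/5 ≈ 2.2000
C(J, A) = -1 - J (C(J, A) = -(J + 1) = -(1 + J) = -1 - J)
G = 1114/5 (G = 226 + (-1 - 1*11/5) = 226 + (-1 - 11/5) = 226 - 16/5 = 1114/5 ≈ 222.80)
(G + 36)*(-322) = (1114/5 + 36)*(-322) = (1294/5)*(-322) = -416668/5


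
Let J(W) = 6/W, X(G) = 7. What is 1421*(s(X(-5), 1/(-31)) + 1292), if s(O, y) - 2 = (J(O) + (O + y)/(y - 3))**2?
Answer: 4068367370/2209 ≈ 1.8417e+6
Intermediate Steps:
s(O, y) = 2 + (6/O + (O + y)/(-3 + y))**2 (s(O, y) = 2 + (6/O + (O + y)/(y - 3))**2 = 2 + (6/O + (O + y)/(-3 + y))**2)
1421*(s(X(-5), 1/(-31)) + 1292) = 1421*((2 + (-18 + 7**2 + 6/(-31) + 7/(-31))**2/(7**2*(-3 + 1/(-31))**2)) + 1292) = 1421*((2 + (-18 + 49 + 6*(-1/31) + 7*(-1/31))**2/(49*(-3 - 1/31)**2)) + 1292) = 1421*((2 + (-18 + 49 - 6/31 - 7/31)**2/(49*(-94/31)**2)) + 1292) = 1421*((2 + (1/49)*(961/8836)*(948/31)**2) + 1292) = 1421*((2 + (1/49)*(961/8836)*(898704/961)) + 1292) = 1421*((2 + 224676/108241) + 1292) = 1421*(441158/108241 + 1292) = 1421*(140288530/108241) = 4068367370/2209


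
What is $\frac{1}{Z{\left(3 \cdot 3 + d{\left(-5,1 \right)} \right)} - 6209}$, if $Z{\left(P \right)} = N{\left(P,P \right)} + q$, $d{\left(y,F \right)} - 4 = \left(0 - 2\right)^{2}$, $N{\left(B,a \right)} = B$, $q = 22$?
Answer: $- \frac{1}{6170} \approx -0.00016207$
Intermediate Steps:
$d{\left(y,F \right)} = 8$ ($d{\left(y,F \right)} = 4 + \left(0 - 2\right)^{2} = 4 + \left(-2\right)^{2} = 4 + 4 = 8$)
$Z{\left(P \right)} = 22 + P$ ($Z{\left(P \right)} = P + 22 = 22 + P$)
$\frac{1}{Z{\left(3 \cdot 3 + d{\left(-5,1 \right)} \right)} - 6209} = \frac{1}{\left(22 + \left(3 \cdot 3 + 8\right)\right) - 6209} = \frac{1}{\left(22 + \left(9 + 8\right)\right) - 6209} = \frac{1}{\left(22 + 17\right) - 6209} = \frac{1}{39 - 6209} = \frac{1}{-6170} = - \frac{1}{6170}$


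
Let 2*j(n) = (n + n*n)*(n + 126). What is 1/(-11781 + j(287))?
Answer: 1/17056683 ≈ 5.8628e-8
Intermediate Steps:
j(n) = (126 + n)*(n + n²)/2 (j(n) = ((n + n*n)*(n + 126))/2 = ((n + n²)*(126 + n))/2 = ((126 + n)*(n + n²))/2 = (126 + n)*(n + n²)/2)
1/(-11781 + j(287)) = 1/(-11781 + (½)*287*(126 + 287² + 127*287)) = 1/(-11781 + (½)*287*(126 + 82369 + 36449)) = 1/(-11781 + (½)*287*118944) = 1/(-11781 + 17068464) = 1/17056683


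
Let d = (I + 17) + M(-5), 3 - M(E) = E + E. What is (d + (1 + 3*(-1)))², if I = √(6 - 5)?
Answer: 841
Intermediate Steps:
M(E) = 3 - 2*E (M(E) = 3 - (E + E) = 3 - 2*E)
I = 1 (I = √1 = 1)
d = 31 (d = (1 + 17) + (3 - 2*(-5)) = 18 + (3 + 10) = 18 + 13 = 31)
(d + (1 + 3*(-1)))² = (31 + (1 + 3*(-1)))² = (31 + (1 - 3))² = (31 - 2)² = 29² = 841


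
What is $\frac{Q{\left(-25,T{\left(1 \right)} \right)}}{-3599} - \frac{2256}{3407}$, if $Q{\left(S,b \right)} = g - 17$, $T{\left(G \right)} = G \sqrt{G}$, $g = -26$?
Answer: $- \frac{7972843}{12261793} \approx -0.65022$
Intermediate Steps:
$T{\left(G \right)} = G^{\frac{3}{2}}$
$Q{\left(S,b \right)} = -43$ ($Q{\left(S,b \right)} = -26 - 17 = -43$)
$\frac{Q{\left(-25,T{\left(1 \right)} \right)}}{-3599} - \frac{2256}{3407} = - \frac{43}{-3599} - \frac{2256}{3407} = \left(-43\right) \left(- \frac{1}{3599}\right) - \frac{2256}{3407} = \frac{43}{3599} - \frac{2256}{3407} = - \frac{7972843}{12261793}$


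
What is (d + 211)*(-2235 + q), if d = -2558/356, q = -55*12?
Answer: -105027705/178 ≈ -5.9004e+5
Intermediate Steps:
q = -660
d = -1279/178 (d = -2558*1/356 = -1279/178 ≈ -7.1854)
(d + 211)*(-2235 + q) = (-1279/178 + 211)*(-2235 - 660) = (36279/178)*(-2895) = -105027705/178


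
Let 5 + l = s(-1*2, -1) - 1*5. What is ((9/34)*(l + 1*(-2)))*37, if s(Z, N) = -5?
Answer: -333/2 ≈ -166.50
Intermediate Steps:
l = -15 (l = -5 + (-5 - 1*5) = -5 + (-5 - 5) = -5 - 10 = -15)
((9/34)*(l + 1*(-2)))*37 = ((9/34)*(-15 + 1*(-2)))*37 = ((9*(1/34))*(-15 - 2))*37 = ((9/34)*(-17))*37 = -9/2*37 = -333/2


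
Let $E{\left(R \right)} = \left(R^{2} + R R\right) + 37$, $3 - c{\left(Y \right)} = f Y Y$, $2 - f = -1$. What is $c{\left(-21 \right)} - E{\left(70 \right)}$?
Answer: $-11157$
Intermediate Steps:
$f = 3$ ($f = 2 - -1 = 2 + 1 = 3$)
$c{\left(Y \right)} = 3 - 3 Y^{2}$ ($c{\left(Y \right)} = 3 - 3 Y Y = 3 - 3 Y^{2}$)
$E{\left(R \right)} = 37 + 2 R^{2}$ ($E{\left(R \right)} = \left(R^{2} + R^{2}\right) + 37 = 2 R^{2} + 37 = 37 + 2 R^{2}$)
$c{\left(-21 \right)} - E{\left(70 \right)} = \left(3 - 3 \left(-21\right)^{2}\right) - \left(37 + 2 \cdot 70^{2}\right) = \left(3 - 1323\right) - \left(37 + 2 \cdot 4900\right) = \left(3 - 1323\right) - \left(37 + 9800\right) = -1320 - 9837 = -11157$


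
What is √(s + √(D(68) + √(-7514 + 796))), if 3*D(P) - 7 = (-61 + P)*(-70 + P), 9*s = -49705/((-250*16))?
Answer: √(19882 + 4800*√3*√(-7 + 3*I*√6718))/120 ≈ 2.9798 + 1.0896*I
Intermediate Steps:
s = 9941/7200 (s = (-49705/((-250*16)))/9 = (-49705/(-4000))/9 = (-49705*(-1/4000))/9 = (⅑)*(9941/800) = 9941/7200 ≈ 1.3807)
D(P) = 7/3 + (-70 + P)*(-61 + P)/3 (D(P) = 7/3 + ((-61 + P)*(-70 + P))/3 = 7/3 + ((-70 + P)*(-61 + P))/3 = 7/3 + (-70 + P)*(-61 + P)/3)
√(s + √(D(68) + √(-7514 + 796))) = √(9941/7200 + √((4277/3 - 131/3*68 + (⅓)*68²) + √(-7514 + 796))) = √(9941/7200 + √((4277/3 - 8908/3 + (⅓)*4624) + √(-6718))) = √(9941/7200 + √((4277/3 - 8908/3 + 4624/3) + I*√6718)) = √(9941/7200 + √(-7/3 + I*√6718))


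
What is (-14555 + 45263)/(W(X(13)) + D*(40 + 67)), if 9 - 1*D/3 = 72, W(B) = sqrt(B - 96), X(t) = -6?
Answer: -207002628/136323277 - 10236*I*sqrt(102)/136323277 ≈ -1.5185 - 0.00075833*I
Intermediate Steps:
W(B) = sqrt(-96 + B)
D = -189 (D = 27 - 3*72 = 27 - 216 = -189)
(-14555 + 45263)/(W(X(13)) + D*(40 + 67)) = (-14555 + 45263)/(sqrt(-96 - 6) - 189*(40 + 67)) = 30708/(sqrt(-102) - 189*107) = 30708/(I*sqrt(102) - 20223) = 30708/(-20223 + I*sqrt(102))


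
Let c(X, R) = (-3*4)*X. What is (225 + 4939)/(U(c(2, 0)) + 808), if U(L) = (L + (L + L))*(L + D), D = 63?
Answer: -1291/500 ≈ -2.5820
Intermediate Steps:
c(X, R) = -12*X
U(L) = 3*L*(63 + L) (U(L) = (L + (L + L))*(L + 63) = (L + 2*L)*(63 + L) = (3*L)*(63 + L) = 3*L*(63 + L))
(225 + 4939)/(U(c(2, 0)) + 808) = (225 + 4939)/(3*(-12*2)*(63 - 12*2) + 808) = 5164/(3*(-24)*(63 - 24) + 808) = 5164/(3*(-24)*39 + 808) = 5164/(-2808 + 808) = 5164/(-2000) = 5164*(-1/2000) = -1291/500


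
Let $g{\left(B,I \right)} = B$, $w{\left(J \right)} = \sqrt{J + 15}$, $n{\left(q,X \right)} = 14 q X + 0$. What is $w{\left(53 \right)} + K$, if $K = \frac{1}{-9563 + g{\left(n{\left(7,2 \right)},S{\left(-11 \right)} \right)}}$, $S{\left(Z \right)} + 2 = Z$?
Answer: $- \frac{1}{9367} + 2 \sqrt{17} \approx 8.2461$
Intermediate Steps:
$n{\left(q,X \right)} = 14 X q$ ($n{\left(q,X \right)} = 14 X q + 0 = 14 X q$)
$w{\left(J \right)} = \sqrt{15 + J}$
$S{\left(Z \right)} = -2 + Z$
$K = - \frac{1}{9367}$ ($K = \frac{1}{-9563 + 14 \cdot 2 \cdot 7} = \frac{1}{-9563 + 196} = \frac{1}{-9367} = - \frac{1}{9367} \approx -0.00010676$)
$w{\left(53 \right)} + K = \sqrt{15 + 53} - \frac{1}{9367} = \sqrt{68} - \frac{1}{9367} = 2 \sqrt{17} - \frac{1}{9367} = - \frac{1}{9367} + 2 \sqrt{17}$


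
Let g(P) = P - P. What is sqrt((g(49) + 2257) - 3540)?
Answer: I*sqrt(1283) ≈ 35.819*I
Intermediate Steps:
g(P) = 0
sqrt((g(49) + 2257) - 3540) = sqrt((0 + 2257) - 3540) = sqrt(2257 - 3540) = sqrt(-1283) = I*sqrt(1283)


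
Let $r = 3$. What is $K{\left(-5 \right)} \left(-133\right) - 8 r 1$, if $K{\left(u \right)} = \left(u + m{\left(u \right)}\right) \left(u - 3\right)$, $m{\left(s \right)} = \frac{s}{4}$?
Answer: $-6674$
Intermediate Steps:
$m{\left(s \right)} = \frac{s}{4}$ ($m{\left(s \right)} = s \frac{1}{4} = \frac{s}{4}$)
$K{\left(u \right)} = \frac{5 u \left(-3 + u\right)}{4}$ ($K{\left(u \right)} = \left(u + \frac{u}{4}\right) \left(u - 3\right) = \frac{5 u}{4} \left(-3 + u\right) = \frac{5 u \left(-3 + u\right)}{4}$)
$K{\left(-5 \right)} \left(-133\right) - 8 r 1 = \frac{5}{4} \left(-5\right) \left(-3 - 5\right) \left(-133\right) - 8 \cdot 3 \cdot 1 = \frac{5}{4} \left(-5\right) \left(-8\right) \left(-133\right) - 24 = 50 \left(-133\right) - 24 = -6650 - 24 = -6674$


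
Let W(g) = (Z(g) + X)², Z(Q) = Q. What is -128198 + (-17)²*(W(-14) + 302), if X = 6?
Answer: -22424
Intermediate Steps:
W(g) = (6 + g)² (W(g) = (g + 6)² = (6 + g)²)
-128198 + (-17)²*(W(-14) + 302) = -128198 + (-17)²*((6 - 14)² + 302) = -128198 + 289*((-8)² + 302) = -128198 + 289*(64 + 302) = -128198 + 289*366 = -128198 + 105774 = -22424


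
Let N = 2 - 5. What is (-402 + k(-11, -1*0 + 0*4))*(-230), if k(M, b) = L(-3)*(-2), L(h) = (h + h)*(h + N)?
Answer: 109020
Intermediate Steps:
N = -3
L(h) = 2*h*(-3 + h) (L(h) = (h + h)*(h - 3) = (2*h)*(-3 + h) = 2*h*(-3 + h))
k(M, b) = -72 (k(M, b) = (2*(-3)*(-3 - 3))*(-2) = (2*(-3)*(-6))*(-2) = 36*(-2) = -72)
(-402 + k(-11, -1*0 + 0*4))*(-230) = (-402 - 72)*(-230) = -474*(-230) = 109020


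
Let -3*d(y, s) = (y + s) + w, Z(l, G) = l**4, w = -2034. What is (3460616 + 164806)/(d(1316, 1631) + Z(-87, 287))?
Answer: 5438133/85934185 ≈ 0.063282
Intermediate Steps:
d(y, s) = 678 - s/3 - y/3 (d(y, s) = -((y + s) - 2034)/3 = -((s + y) - 2034)/3 = -(-2034 + s + y)/3 = 678 - s/3 - y/3)
(3460616 + 164806)/(d(1316, 1631) + Z(-87, 287)) = (3460616 + 164806)/((678 - 1/3*1631 - 1/3*1316) + (-87)**4) = 3625422/((678 - 1631/3 - 1316/3) + 57289761) = 3625422/(-913/3 + 57289761) = 3625422/(171868370/3) = 3625422*(3/171868370) = 5438133/85934185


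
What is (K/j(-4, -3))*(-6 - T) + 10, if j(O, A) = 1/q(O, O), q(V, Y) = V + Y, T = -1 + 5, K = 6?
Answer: 490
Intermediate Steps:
T = 4
j(O, A) = 1/(2*O) (j(O, A) = 1/(O + O) = 1/(2*O))
(K/j(-4, -3))*(-6 - T) + 10 = (6/(((1/2)/(-4))))*(-6 - 1*4) + 10 = (6/(((1/2)*(-1/4))))*(-6 - 4) + 10 = (6/(-1/8))*(-10) + 10 = (6*(-8))*(-10) + 10 = -48*(-10) + 10 = 480 + 10 = 490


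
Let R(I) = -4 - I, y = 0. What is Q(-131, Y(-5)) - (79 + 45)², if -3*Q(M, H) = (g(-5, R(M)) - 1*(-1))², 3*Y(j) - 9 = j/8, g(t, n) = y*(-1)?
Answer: -46129/3 ≈ -15376.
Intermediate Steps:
g(t, n) = 0 (g(t, n) = 0*(-1) = 0)
Y(j) = 3 + j/24 (Y(j) = 3 + (j/8)/3 = 3 + j/24)
Q(M, H) = -⅓ (Q(M, H) = -(0 - 1*(-1))²/3 = -(0 + 1)²/3 = -⅓*1² = -⅓*1 = -⅓)
Q(-131, Y(-5)) - (79 + 45)² = -⅓ - (79 + 45)² = -⅓ - 1*124² = -⅓ - 1*15376 = -⅓ - 15376 = -46129/3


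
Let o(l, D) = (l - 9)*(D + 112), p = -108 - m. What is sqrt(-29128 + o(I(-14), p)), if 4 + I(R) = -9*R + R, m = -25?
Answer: 11*I*sqrt(217) ≈ 162.04*I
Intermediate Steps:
I(R) = -4 - 8*R (I(R) = -4 + (-9*R + R) = -4 - 8*R)
p = -83 (p = -108 - 1*(-25) = -108 + 25 = -83)
o(l, D) = (-9 + l)*(112 + D)
sqrt(-29128 + o(I(-14), p)) = sqrt(-29128 + (-1008 - 9*(-83) + 112*(-4 - 8*(-14)) - 83*(-4 - 8*(-14)))) = sqrt(-29128 + (-1008 + 747 + 112*(-4 + 112) - 83*(-4 + 112))) = sqrt(-29128 + (-1008 + 747 + 112*108 - 83*108)) = sqrt(-29128 + (-1008 + 747 + 12096 - 8964)) = sqrt(-29128 + 2871) = sqrt(-26257) = 11*I*sqrt(217)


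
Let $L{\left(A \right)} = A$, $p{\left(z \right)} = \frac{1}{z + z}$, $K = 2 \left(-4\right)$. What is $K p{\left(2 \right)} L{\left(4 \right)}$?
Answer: $-8$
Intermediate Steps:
$K = -8$
$p{\left(z \right)} = \frac{1}{2 z}$
$K p{\left(2 \right)} L{\left(4 \right)} = - 8 \frac{1}{2 \cdot 2} \cdot 4 = - 8 \cdot \frac{1}{2} \cdot \frac{1}{2} \cdot 4 = \left(-8\right) \frac{1}{4} \cdot 4 = \left(-2\right) 4 = -8$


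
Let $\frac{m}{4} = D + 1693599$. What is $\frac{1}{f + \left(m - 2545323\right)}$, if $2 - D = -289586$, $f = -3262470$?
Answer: $\frac{1}{2124955} \approx 4.706 \cdot 10^{-7}$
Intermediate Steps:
$D = 289588$ ($D = 2 - -289586 = 2 + 289586 = 289588$)
$m = 7932748$ ($m = 4 \left(289588 + 1693599\right) = 4 \cdot 1983187 = 7932748$)
$\frac{1}{f + \left(m - 2545323\right)} = \frac{1}{-3262470 + \left(7932748 - 2545323\right)} = \frac{1}{-3262470 + 5387425} = \frac{1}{2124955}$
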